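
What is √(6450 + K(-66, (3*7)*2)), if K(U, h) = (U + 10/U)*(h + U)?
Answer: √972554/11 ≈ 89.653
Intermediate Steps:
K(U, h) = (U + h)*(U + 10/U) (K(U, h) = (U + 10/U)*(U + h) = (U + h)*(U + 10/U))
√(6450 + K(-66, (3*7)*2)) = √(6450 + (10 + (-66)² - 66*3*7*2 + 10*((3*7)*2)/(-66))) = √(6450 + (10 + 4356 - 1386*2 + 10*(21*2)*(-1/66))) = √(6450 + (10 + 4356 - 66*42 + 10*42*(-1/66))) = √(6450 + (10 + 4356 - 2772 - 70/11)) = √(6450 + 17464/11) = √(88414/11) = √972554/11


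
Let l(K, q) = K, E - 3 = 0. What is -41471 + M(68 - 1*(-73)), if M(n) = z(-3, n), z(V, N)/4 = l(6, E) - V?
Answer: -41435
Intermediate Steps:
E = 3 (E = 3 + 0 = 3)
z(V, N) = 24 - 4*V (z(V, N) = 4*(6 - V) = 24 - 4*V)
M(n) = 36 (M(n) = 24 - 4*(-3) = 24 + 12 = 36)
-41471 + M(68 - 1*(-73)) = -41471 + 36 = -41435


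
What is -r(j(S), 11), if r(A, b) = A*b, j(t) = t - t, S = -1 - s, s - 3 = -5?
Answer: 0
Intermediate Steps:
s = -2 (s = 3 - 5 = -2)
S = 1 (S = -1 - 1*(-2) = -1 + 2 = 1)
j(t) = 0
-r(j(S), 11) = -0*11 = -1*0 = 0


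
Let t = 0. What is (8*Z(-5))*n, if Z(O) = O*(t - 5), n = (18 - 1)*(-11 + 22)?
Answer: 37400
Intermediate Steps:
n = 187 (n = 17*11 = 187)
Z(O) = -5*O (Z(O) = O*(0 - 5) = O*(-5) = -5*O)
(8*Z(-5))*n = (8*(-5*(-5)))*187 = (8*25)*187 = 200*187 = 37400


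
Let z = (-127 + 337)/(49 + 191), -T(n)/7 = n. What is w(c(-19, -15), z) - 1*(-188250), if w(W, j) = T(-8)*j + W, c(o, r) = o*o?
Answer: 188660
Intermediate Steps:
T(n) = -7*n
c(o, r) = o²
z = 7/8 (z = 210/240 = 210*(1/240) = 7/8 ≈ 0.87500)
w(W, j) = W + 56*j (w(W, j) = (-7*(-8))*j + W = 56*j + W = W + 56*j)
w(c(-19, -15), z) - 1*(-188250) = ((-19)² + 56*(7/8)) - 1*(-188250) = (361 + 49) + 188250 = 410 + 188250 = 188660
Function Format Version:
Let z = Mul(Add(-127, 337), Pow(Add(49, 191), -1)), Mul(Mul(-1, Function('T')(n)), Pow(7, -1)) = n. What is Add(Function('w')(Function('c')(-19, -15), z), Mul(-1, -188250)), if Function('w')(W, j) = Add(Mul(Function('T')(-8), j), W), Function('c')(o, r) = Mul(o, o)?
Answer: 188660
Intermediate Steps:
Function('T')(n) = Mul(-7, n)
Function('c')(o, r) = Pow(o, 2)
z = Rational(7, 8) (z = Mul(210, Pow(240, -1)) = Mul(210, Rational(1, 240)) = Rational(7, 8) ≈ 0.87500)
Function('w')(W, j) = Add(W, Mul(56, j)) (Function('w')(W, j) = Add(Mul(Mul(-7, -8), j), W) = Add(Mul(56, j), W) = Add(W, Mul(56, j)))
Add(Function('w')(Function('c')(-19, -15), z), Mul(-1, -188250)) = Add(Add(Pow(-19, 2), Mul(56, Rational(7, 8))), Mul(-1, -188250)) = Add(Add(361, 49), 188250) = Add(410, 188250) = 188660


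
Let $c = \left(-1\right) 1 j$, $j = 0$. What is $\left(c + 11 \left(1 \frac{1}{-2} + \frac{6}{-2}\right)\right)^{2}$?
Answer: $\frac{5929}{4} \approx 1482.3$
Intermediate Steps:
$c = 0$ ($c = \left(-1\right) 1 \cdot 0 = \left(-1\right) 0 = 0$)
$\left(c + 11 \left(1 \frac{1}{-2} + \frac{6}{-2}\right)\right)^{2} = \left(0 + 11 \left(1 \frac{1}{-2} + \frac{6}{-2}\right)\right)^{2} = \left(0 + 11 \left(1 \left(- \frac{1}{2}\right) + 6 \left(- \frac{1}{2}\right)\right)\right)^{2} = \left(0 + 11 \left(- \frac{1}{2} - 3\right)\right)^{2} = \left(0 + 11 \left(- \frac{7}{2}\right)\right)^{2} = \left(0 - \frac{77}{2}\right)^{2} = \left(- \frac{77}{2}\right)^{2} = \frac{5929}{4}$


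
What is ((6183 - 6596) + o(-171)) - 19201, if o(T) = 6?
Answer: -19608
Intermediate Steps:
((6183 - 6596) + o(-171)) - 19201 = ((6183 - 6596) + 6) - 19201 = (-413 + 6) - 19201 = -407 - 19201 = -19608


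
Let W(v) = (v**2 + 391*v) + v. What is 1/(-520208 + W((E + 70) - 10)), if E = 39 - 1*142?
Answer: -1/535215 ≈ -1.8684e-6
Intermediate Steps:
E = -103 (E = 39 - 142 = -103)
W(v) = v**2 + 392*v
1/(-520208 + W((E + 70) - 10)) = 1/(-520208 + ((-103 + 70) - 10)*(392 + ((-103 + 70) - 10))) = 1/(-520208 + (-33 - 10)*(392 + (-33 - 10))) = 1/(-520208 - 43*(392 - 43)) = 1/(-520208 - 43*349) = 1/(-520208 - 15007) = 1/(-535215) = -1/535215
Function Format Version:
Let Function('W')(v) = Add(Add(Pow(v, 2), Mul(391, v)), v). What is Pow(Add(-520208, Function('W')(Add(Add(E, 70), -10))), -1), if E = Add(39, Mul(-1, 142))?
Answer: Rational(-1, 535215) ≈ -1.8684e-6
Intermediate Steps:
E = -103 (E = Add(39, -142) = -103)
Function('W')(v) = Add(Pow(v, 2), Mul(392, v))
Pow(Add(-520208, Function('W')(Add(Add(E, 70), -10))), -1) = Pow(Add(-520208, Mul(Add(Add(-103, 70), -10), Add(392, Add(Add(-103, 70), -10)))), -1) = Pow(Add(-520208, Mul(Add(-33, -10), Add(392, Add(-33, -10)))), -1) = Pow(Add(-520208, Mul(-43, Add(392, -43))), -1) = Pow(Add(-520208, Mul(-43, 349)), -1) = Pow(Add(-520208, -15007), -1) = Pow(-535215, -1) = Rational(-1, 535215)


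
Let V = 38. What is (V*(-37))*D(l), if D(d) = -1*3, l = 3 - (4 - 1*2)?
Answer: 4218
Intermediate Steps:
l = 1 (l = 3 - (4 - 2) = 3 - 1*2 = 3 - 2 = 1)
D(d) = -3
(V*(-37))*D(l) = (38*(-37))*(-3) = -1406*(-3) = 4218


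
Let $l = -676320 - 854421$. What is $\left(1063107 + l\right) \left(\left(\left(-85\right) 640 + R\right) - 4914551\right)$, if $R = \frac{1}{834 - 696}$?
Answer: $\frac{53443959856543}{23} \approx 2.3236 \cdot 10^{12}$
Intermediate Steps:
$R = \frac{1}{138} \approx 0.0072464$
$l = -1530741$ ($l = -676320 - 854421 = -1530741$)
$\left(1063107 + l\right) \left(\left(\left(-85\right) 640 + R\right) - 4914551\right) = \left(1063107 - 1530741\right) \left(\left(\left(-85\right) 640 + \frac{1}{138}\right) - 4914551\right) = - 467634 \left(\left(-54400 + \frac{1}{138}\right) - 4914551\right) = - 467634 \left(- \frac{7507199}{138} - 4914551\right) = \left(-467634\right) \left(- \frac{685715237}{138}\right) = \frac{53443959856543}{23}$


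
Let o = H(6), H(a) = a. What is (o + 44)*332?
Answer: 16600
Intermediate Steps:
o = 6
(o + 44)*332 = (6 + 44)*332 = 50*332 = 16600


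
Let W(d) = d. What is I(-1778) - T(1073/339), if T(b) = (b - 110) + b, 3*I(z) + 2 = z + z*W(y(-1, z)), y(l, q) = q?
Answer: 357059096/339 ≈ 1.0533e+6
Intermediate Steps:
I(z) = -⅔ + z/3 + z²/3 (I(z) = -⅔ + (z + z*z)/3 = -⅔ + (z + z²)/3 = -⅔ + (z/3 + z²/3) = -⅔ + z/3 + z²/3)
T(b) = -110 + 2*b (T(b) = (-110 + b) + b = -110 + 2*b)
I(-1778) - T(1073/339) = (-⅔ + (⅓)*(-1778) + (⅓)*(-1778)²) - (-110 + 2*(1073/339)) = (-⅔ - 1778/3 + (⅓)*3161284) - (-110 + 2*(1073*(1/339))) = (-⅔ - 1778/3 + 3161284/3) - (-110 + 2*(1073/339)) = 1053168 - (-110 + 2146/339) = 1053168 - 1*(-35144/339) = 1053168 + 35144/339 = 357059096/339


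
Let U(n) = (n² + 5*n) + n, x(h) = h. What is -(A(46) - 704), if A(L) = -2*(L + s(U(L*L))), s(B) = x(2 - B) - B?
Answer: -17959808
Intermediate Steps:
U(n) = n² + 6*n
s(B) = 2 - 2*B (s(B) = (2 - B) - B = 2 - 2*B)
A(L) = -4 - 2*L + 4*L²*(6 + L²) (A(L) = -2*(L + (2 - 2*L*L*(6 + L*L))) = -2*(L + (2 - 2*L²*(6 + L²))) = -2*(2 + L - 2*L²*(6 + L²)) = -4 - 2*L + 4*L²*(6 + L²))
-(A(46) - 704) = -((-4 - 2*46 + 4*46²*(6 + 46²)) - 704) = -((-4 - 92 + 4*2116*(6 + 2116)) - 704) = -((-4 - 92 + 4*2116*2122) - 704) = -((-4 - 92 + 17960608) - 704) = -(17960512 - 704) = -1*17959808 = -17959808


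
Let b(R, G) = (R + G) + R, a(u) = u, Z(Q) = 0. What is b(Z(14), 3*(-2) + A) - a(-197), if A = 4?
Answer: 195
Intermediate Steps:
b(R, G) = G + 2*R (b(R, G) = (G + R) + R = G + 2*R)
b(Z(14), 3*(-2) + A) - a(-197) = ((3*(-2) + 4) + 2*0) - 1*(-197) = ((-6 + 4) + 0) + 197 = (-2 + 0) + 197 = -2 + 197 = 195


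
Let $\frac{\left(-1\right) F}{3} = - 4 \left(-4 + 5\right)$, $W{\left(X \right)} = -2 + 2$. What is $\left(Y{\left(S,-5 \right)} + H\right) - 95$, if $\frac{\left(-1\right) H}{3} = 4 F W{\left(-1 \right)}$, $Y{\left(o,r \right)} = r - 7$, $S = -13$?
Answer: $-107$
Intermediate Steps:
$W{\left(X \right)} = 0$
$F = 12$ ($F = - 3 \left(- 4 \left(-4 + 5\right)\right) = - 3 \left(\left(-4\right) 1\right) = \left(-3\right) \left(-4\right) = 12$)
$Y{\left(o,r \right)} = -7 + r$
$H = 0$ ($H = - 3 \cdot 4 \cdot 12 \cdot 0 = - 3 \cdot 48 \cdot 0 = \left(-3\right) 0 = 0$)
$\left(Y{\left(S,-5 \right)} + H\right) - 95 = \left(\left(-7 - 5\right) + 0\right) - 95 = \left(-12 + 0\right) - 95 = -12 - 95 = -107$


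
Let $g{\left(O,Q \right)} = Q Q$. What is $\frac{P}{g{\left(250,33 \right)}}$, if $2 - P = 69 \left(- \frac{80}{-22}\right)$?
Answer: $- \frac{2738}{11979} \approx -0.22857$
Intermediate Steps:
$P = - \frac{2738}{11}$ ($P = 2 - 69 \left(- \frac{80}{-22}\right) = 2 - 69 \left(\left(-80\right) \left(- \frac{1}{22}\right)\right) = 2 - 69 \cdot \frac{40}{11} = 2 - \frac{2760}{11} = - \frac{2738}{11} \approx -248.91$)
$g{\left(O,Q \right)} = Q^{2}$
$\frac{P}{g{\left(250,33 \right)}} = - \frac{2738}{11 \cdot 33^{2}} = - \frac{2738}{11 \cdot 1089} = \left(- \frac{2738}{11}\right) \frac{1}{1089} = - \frac{2738}{11979}$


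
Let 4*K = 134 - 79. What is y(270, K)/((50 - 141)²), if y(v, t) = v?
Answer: 270/8281 ≈ 0.032605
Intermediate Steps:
K = 55/4 (K = (134 - 79)/4 = (¼)*55 = 55/4 ≈ 13.750)
y(270, K)/((50 - 141)²) = 270/((50 - 141)²) = 270/((-91)²) = 270/8281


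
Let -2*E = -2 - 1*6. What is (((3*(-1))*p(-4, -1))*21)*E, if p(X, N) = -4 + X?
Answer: 2016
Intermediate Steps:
E = 4 (E = -(-2 - 1*6)/2 = -(-2 - 6)/2 = -½*(-8) = 4)
(((3*(-1))*p(-4, -1))*21)*E = (((3*(-1))*(-4 - 4))*21)*4 = (-3*(-8)*21)*4 = (24*21)*4 = 504*4 = 2016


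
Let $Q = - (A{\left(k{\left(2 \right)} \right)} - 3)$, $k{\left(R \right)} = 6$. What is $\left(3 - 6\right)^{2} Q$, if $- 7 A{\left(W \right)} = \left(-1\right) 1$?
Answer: $\frac{180}{7} \approx 25.714$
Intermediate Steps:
$A{\left(W \right)} = \frac{1}{7}$ ($A{\left(W \right)} = - \frac{\left(-1\right) 1}{7} = \left(- \frac{1}{7}\right) \left(-1\right) = \frac{1}{7}$)
$Q = \frac{20}{7}$ ($Q = - (\frac{1}{7} - 3) = \left(-1\right) \left(- \frac{20}{7}\right) = \frac{20}{7} \approx 2.8571$)
$\left(3 - 6\right)^{2} Q = \left(3 - 6\right)^{2} \cdot \frac{20}{7} = \left(-3\right)^{2} \cdot \frac{20}{7} = 9 \cdot \frac{20}{7} = \frac{180}{7}$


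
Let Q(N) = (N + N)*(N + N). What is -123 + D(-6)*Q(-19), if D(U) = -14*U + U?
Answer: 112509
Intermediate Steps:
D(U) = -13*U
Q(N) = 4*N**2 (Q(N) = (2*N)*(2*N) = 4*N**2)
-123 + D(-6)*Q(-19) = -123 + (-13*(-6))*(4*(-19)**2) = -123 + 78*(4*361) = -123 + 78*1444 = -123 + 112632 = 112509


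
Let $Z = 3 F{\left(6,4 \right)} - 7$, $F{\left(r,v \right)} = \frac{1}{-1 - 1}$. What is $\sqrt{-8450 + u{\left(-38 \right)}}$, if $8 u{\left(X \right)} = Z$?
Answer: $\frac{i \sqrt{135217}}{4} \approx 91.93 i$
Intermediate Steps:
$F{\left(r,v \right)} = - \frac{1}{2}$ ($F{\left(r,v \right)} = \frac{1}{-2} = - \frac{1}{2}$)
$Z = - \frac{17}{2}$ ($Z = 3 \left(- \frac{1}{2}\right) - 7 = - \frac{3}{2} - 7 = - \frac{17}{2} \approx -8.5$)
$u{\left(X \right)} = - \frac{17}{16}$ ($u{\left(X \right)} = \frac{1}{8} \left(- \frac{17}{2}\right) = - \frac{17}{16}$)
$\sqrt{-8450 + u{\left(-38 \right)}} = \sqrt{-8450 - \frac{17}{16}} = \sqrt{- \frac{135217}{16}} = \frac{i \sqrt{135217}}{4}$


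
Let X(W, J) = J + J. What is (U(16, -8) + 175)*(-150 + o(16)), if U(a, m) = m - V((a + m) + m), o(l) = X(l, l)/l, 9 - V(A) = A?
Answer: -23384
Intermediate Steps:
V(A) = 9 - A
X(W, J) = 2*J
o(l) = 2 (o(l) = (2*l)/l = 2)
U(a, m) = -9 + a + 3*m (U(a, m) = m - (9 - ((a + m) + m)) = m - (9 - (a + 2*m)) = m - (9 + (-a - 2*m)) = m - (9 - a - 2*m) = m + (-9 + a + 2*m) = -9 + a + 3*m)
(U(16, -8) + 175)*(-150 + o(16)) = ((-9 + 16 + 3*(-8)) + 175)*(-150 + 2) = ((-9 + 16 - 24) + 175)*(-148) = (-17 + 175)*(-148) = 158*(-148) = -23384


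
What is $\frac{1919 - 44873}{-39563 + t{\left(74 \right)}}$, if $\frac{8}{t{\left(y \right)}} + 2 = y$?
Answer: $\frac{193293}{178033} \approx 1.0857$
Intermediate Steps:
$t{\left(y \right)} = \frac{8}{-2 + y}$
$\frac{1919 - 44873}{-39563 + t{\left(74 \right)}} = \frac{1919 - 44873}{-39563 + \frac{8}{-2 + 74}} = - \frac{42954}{-39563 + \frac{8}{72}} = - \frac{42954}{-39563 + 8 \cdot \frac{1}{72}} = - \frac{42954}{-39563 + \frac{1}{9}} = - \frac{42954}{- \frac{356066}{9}} = \left(-42954\right) \left(- \frac{9}{356066}\right) = \frac{193293}{178033}$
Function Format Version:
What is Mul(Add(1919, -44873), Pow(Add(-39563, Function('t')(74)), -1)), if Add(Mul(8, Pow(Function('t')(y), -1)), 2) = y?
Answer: Rational(193293, 178033) ≈ 1.0857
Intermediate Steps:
Function('t')(y) = Mul(8, Pow(Add(-2, y), -1))
Mul(Add(1919, -44873), Pow(Add(-39563, Function('t')(74)), -1)) = Mul(Add(1919, -44873), Pow(Add(-39563, Mul(8, Pow(Add(-2, 74), -1))), -1)) = Mul(-42954, Pow(Add(-39563, Mul(8, Pow(72, -1))), -1)) = Mul(-42954, Pow(Add(-39563, Mul(8, Rational(1, 72))), -1)) = Mul(-42954, Pow(Add(-39563, Rational(1, 9)), -1)) = Mul(-42954, Pow(Rational(-356066, 9), -1)) = Mul(-42954, Rational(-9, 356066)) = Rational(193293, 178033)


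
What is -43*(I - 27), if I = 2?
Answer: 1075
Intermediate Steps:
-43*(I - 27) = -43*(2 - 27) = -43*(-25) = 1075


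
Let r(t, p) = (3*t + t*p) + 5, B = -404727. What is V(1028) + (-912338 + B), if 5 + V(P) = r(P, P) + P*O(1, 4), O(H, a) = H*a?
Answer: -253085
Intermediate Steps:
r(t, p) = 5 + 3*t + p*t (r(t, p) = (3*t + p*t) + 5 = 5 + 3*t + p*t)
V(P) = P**2 + 7*P (V(P) = -5 + ((5 + 3*P + P*P) + P*(1*4)) = -5 + ((5 + 3*P + P**2) + P*4) = -5 + ((5 + P**2 + 3*P) + 4*P) = -5 + (5 + P**2 + 7*P) = P**2 + 7*P)
V(1028) + (-912338 + B) = 1028*(7 + 1028) + (-912338 - 404727) = 1028*1035 - 1317065 = 1063980 - 1317065 = -253085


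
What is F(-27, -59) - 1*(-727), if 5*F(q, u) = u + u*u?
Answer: 7057/5 ≈ 1411.4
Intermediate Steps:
F(q, u) = u/5 + u**2/5 (F(q, u) = (u + u*u)/5 = (u + u**2)/5 = u/5 + u**2/5)
F(-27, -59) - 1*(-727) = (1/5)*(-59)*(1 - 59) - 1*(-727) = (1/5)*(-59)*(-58) + 727 = 3422/5 + 727 = 7057/5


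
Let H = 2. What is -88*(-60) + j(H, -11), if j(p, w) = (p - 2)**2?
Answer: 5280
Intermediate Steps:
j(p, w) = (-2 + p)**2
-88*(-60) + j(H, -11) = -88*(-60) + (-2 + 2)**2 = 5280 + 0**2 = 5280 + 0 = 5280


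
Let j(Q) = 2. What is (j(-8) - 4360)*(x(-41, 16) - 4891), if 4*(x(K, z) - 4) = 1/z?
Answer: 681519293/32 ≈ 2.1297e+7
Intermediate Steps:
x(K, z) = 4 + 1/(4*z)
(j(-8) - 4360)*(x(-41, 16) - 4891) = (2 - 4360)*((4 + (¼)/16) - 4891) = -4358*((4 + (¼)*(1/16)) - 4891) = -4358*((4 + 1/64) - 4891) = -4358*(257/64 - 4891) = -4358*(-312767/64) = 681519293/32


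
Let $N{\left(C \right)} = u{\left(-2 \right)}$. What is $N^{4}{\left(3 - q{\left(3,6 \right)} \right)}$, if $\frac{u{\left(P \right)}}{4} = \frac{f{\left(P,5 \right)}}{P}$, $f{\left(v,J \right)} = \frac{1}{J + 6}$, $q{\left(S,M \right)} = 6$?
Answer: $\frac{16}{14641} \approx 0.0010928$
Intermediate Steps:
$f{\left(v,J \right)} = \frac{1}{6 + J}$
$u{\left(P \right)} = \frac{4}{11 P}$ ($u{\left(P \right)} = 4 \frac{1}{\left(6 + 5\right) P} = 4 \frac{1}{11 P} = \frac{4}{11 P}$)
$N{\left(C \right)} = - \frac{2}{11}$ ($N{\left(C \right)} = \frac{4}{11 \left(-2\right)} = \frac{4}{11} \left(- \frac{1}{2}\right) = - \frac{2}{11}$)
$N^{4}{\left(3 - q{\left(3,6 \right)} \right)} = \left(- \frac{2}{11}\right)^{4} = \frac{16}{14641}$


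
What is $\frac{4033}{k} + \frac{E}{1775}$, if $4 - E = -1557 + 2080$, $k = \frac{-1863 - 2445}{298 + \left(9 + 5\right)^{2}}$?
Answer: $- \frac{1769285951}{3823350} \approx -462.76$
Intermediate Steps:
$k = - \frac{2154}{247}$ ($k = - \frac{4308}{298 + 14^{2}} = - \frac{4308}{298 + 196} = - \frac{4308}{494} = \left(-4308\right) \frac{1}{494} = - \frac{2154}{247} \approx -8.7206$)
$E = -519$ ($E = 4 - \left(-1557 + 2080\right) = 4 - 523 = -519$)
$\frac{4033}{k} + \frac{E}{1775} = \frac{4033}{- \frac{2154}{247}} - \frac{519}{1775} = 4033 \left(- \frac{247}{2154}\right) - \frac{519}{1775} = - \frac{996151}{2154} - \frac{519}{1775} = - \frac{1769285951}{3823350}$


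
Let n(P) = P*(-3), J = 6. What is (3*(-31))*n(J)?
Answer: 1674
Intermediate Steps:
n(P) = -3*P
(3*(-31))*n(J) = (3*(-31))*(-3*6) = -93*(-18) = 1674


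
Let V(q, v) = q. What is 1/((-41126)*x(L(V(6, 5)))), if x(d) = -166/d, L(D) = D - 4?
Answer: 1/3413458 ≈ 2.9296e-7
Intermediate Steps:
L(D) = -4 + D
1/((-41126)*x(L(V(6, 5)))) = 1/((-41126)*((-166/(-4 + 6)))) = -1/(41126*((-166/2))) = -1/(41126*((-166*½))) = -1/41126/(-83) = -1/41126*(-1/83) = 1/3413458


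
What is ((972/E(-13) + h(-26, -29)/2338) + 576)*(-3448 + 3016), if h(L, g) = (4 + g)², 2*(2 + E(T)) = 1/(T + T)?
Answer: -239615928/5845 ≈ -40995.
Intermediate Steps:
E(T) = -2 + 1/(4*T) (E(T) = -2 + 1/(2*(T + T)) = -2 + 1/(2*((2*T))) = -2 + (1/(2*T))/2 = -2 + 1/(4*T))
((972/E(-13) + h(-26, -29)/2338) + 576)*(-3448 + 3016) = ((972/(-2 + (¼)/(-13)) + (4 - 29)²/2338) + 576)*(-3448 + 3016) = ((972/(-2 + (¼)*(-1/13)) + (-25)²*(1/2338)) + 576)*(-432) = ((972/(-2 - 1/52) + 625*(1/2338)) + 576)*(-432) = ((972/(-105/52) + 625/2338) + 576)*(-432) = ((972*(-52/105) + 625/2338) + 576)*(-432) = ((-16848/35 + 625/2338) + 576)*(-432) = (-5624107/11690 + 576)*(-432) = (1109333/11690)*(-432) = -239615928/5845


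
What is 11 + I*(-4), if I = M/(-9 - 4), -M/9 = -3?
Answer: 251/13 ≈ 19.308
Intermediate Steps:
M = 27 (M = -9*(-3) = 27)
I = -27/13 (I = 27/(-9 - 4) = 27/(-13) = 27*(-1/13) = -27/13 ≈ -2.0769)
11 + I*(-4) = 11 - 27/13*(-4) = 11 + 108/13 = 251/13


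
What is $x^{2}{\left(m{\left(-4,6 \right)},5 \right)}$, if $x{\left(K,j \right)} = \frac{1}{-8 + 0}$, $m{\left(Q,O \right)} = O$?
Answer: $\frac{1}{64} \approx 0.015625$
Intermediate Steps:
$x{\left(K,j \right)} = - \frac{1}{8}$ ($x{\left(K,j \right)} = \frac{1}{-8} = - \frac{1}{8}$)
$x^{2}{\left(m{\left(-4,6 \right)},5 \right)} = \left(- \frac{1}{8}\right)^{2} = \frac{1}{64}$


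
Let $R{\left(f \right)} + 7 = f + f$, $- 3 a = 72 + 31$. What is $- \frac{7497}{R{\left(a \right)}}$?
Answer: $\frac{22491}{227} \approx 99.079$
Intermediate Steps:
$a = - \frac{103}{3}$ ($a = - \frac{72 + 31}{3} = \left(- \frac{1}{3}\right) 103 = - \frac{103}{3} \approx -34.333$)
$R{\left(f \right)} = -7 + 2 f$ ($R{\left(f \right)} = -7 + \left(f + f\right) = -7 + 2 f$)
$- \frac{7497}{R{\left(a \right)}} = - \frac{7497}{-7 + 2 \left(- \frac{103}{3}\right)} = - \frac{7497}{-7 - \frac{206}{3}} = - \frac{7497}{- \frac{227}{3}} = \left(-7497\right) \left(- \frac{3}{227}\right) = \frac{22491}{227}$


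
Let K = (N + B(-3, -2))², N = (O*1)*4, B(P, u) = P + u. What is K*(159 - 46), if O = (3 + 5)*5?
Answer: 2714825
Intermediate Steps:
O = 40 (O = 8*5 = 40)
N = 160 (N = (40*1)*4 = 40*4 = 160)
K = 24025 (K = (160 + (-3 - 2))² = (160 - 5)² = 155² = 24025)
K*(159 - 46) = 24025*(159 - 46) = 24025*113 = 2714825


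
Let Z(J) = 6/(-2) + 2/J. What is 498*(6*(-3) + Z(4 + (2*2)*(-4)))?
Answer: -10541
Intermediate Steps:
Z(J) = -3 + 2/J (Z(J) = 6*(-½) + 2/J = -3 + 2/J)
498*(6*(-3) + Z(4 + (2*2)*(-4))) = 498*(6*(-3) + (-3 + 2/(4 + (2*2)*(-4)))) = 498*(-18 + (-3 + 2/(4 + 4*(-4)))) = 498*(-18 + (-3 + 2/(4 - 16))) = 498*(-18 + (-3 + 2/(-12))) = 498*(-18 + (-3 + 2*(-1/12))) = 498*(-18 + (-3 - ⅙)) = 498*(-18 - 19/6) = 498*(-127/6) = -10541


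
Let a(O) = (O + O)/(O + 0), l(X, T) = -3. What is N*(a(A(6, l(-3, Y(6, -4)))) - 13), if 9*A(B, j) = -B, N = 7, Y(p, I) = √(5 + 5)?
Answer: -77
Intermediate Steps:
Y(p, I) = √10
A(B, j) = -B/9 (A(B, j) = (-B)/9 = -B/9)
a(O) = 2 (a(O) = (2*O)/O = 2)
N*(a(A(6, l(-3, Y(6, -4)))) - 13) = 7*(2 - 13) = 7*(-11) = -77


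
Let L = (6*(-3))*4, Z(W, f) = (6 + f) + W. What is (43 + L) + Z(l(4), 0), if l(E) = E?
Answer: -19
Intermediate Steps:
Z(W, f) = 6 + W + f
L = -72 (L = -18*4 = -72)
(43 + L) + Z(l(4), 0) = (43 - 72) + (6 + 4 + 0) = -29 + 10 = -19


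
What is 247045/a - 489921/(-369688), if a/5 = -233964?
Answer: 24089490613/21623420808 ≈ 1.1140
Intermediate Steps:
a = -1169820 (a = 5*(-233964) = -1169820)
247045/a - 489921/(-369688) = 247045/(-1169820) - 489921/(-369688) = 247045*(-1/1169820) - 489921*(-1/369688) = -49409/233964 + 489921/369688 = 24089490613/21623420808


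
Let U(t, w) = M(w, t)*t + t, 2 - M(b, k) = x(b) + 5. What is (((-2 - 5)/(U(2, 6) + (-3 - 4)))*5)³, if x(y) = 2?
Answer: 343/27 ≈ 12.704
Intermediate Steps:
M(b, k) = -5 (M(b, k) = 2 - (2 + 5) = 2 - 1*7 = 2 - 7 = -5)
U(t, w) = -4*t (U(t, w) = -5*t + t = -4*t)
(((-2 - 5)/(U(2, 6) + (-3 - 4)))*5)³ = (((-2 - 5)/(-4*2 + (-3 - 4)))*5)³ = (-7/(-8 - 7)*5)³ = (-7/(-15)*5)³ = (-7*(-1/15)*5)³ = ((7/15)*5)³ = (7/3)³ = 343/27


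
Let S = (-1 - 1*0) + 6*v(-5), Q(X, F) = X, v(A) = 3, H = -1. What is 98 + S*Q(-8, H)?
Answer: -38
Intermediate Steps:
S = 17 (S = (-1 - 1*0) + 6*3 = (-1 + 0) + 18 = -1 + 18 = 17)
98 + S*Q(-8, H) = 98 + 17*(-8) = 98 - 136 = -38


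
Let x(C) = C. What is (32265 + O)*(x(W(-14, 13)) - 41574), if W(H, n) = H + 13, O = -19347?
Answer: -537065850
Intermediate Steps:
W(H, n) = 13 + H
(32265 + O)*(x(W(-14, 13)) - 41574) = (32265 - 19347)*((13 - 14) - 41574) = 12918*(-1 - 41574) = 12918*(-41575) = -537065850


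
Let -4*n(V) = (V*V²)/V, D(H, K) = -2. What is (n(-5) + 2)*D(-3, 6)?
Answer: 17/2 ≈ 8.5000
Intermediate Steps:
n(V) = -V²/4 (n(V) = -V*V²/(4*V) = -V³/(4*V) = -V²/4)
(n(-5) + 2)*D(-3, 6) = (-¼*(-5)² + 2)*(-2) = (-¼*25 + 2)*(-2) = (-25/4 + 2)*(-2) = -17/4*(-2) = 17/2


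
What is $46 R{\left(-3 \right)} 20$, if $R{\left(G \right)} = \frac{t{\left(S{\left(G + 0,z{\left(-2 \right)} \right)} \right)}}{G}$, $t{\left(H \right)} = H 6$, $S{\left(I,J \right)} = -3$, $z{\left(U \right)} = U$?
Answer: $5520$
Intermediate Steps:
$t{\left(H \right)} = 6 H$
$R{\left(G \right)} = - \frac{18}{G}$ ($R{\left(G \right)} = \frac{6 \left(-3\right)}{G} = - \frac{18}{G}$)
$46 R{\left(-3 \right)} 20 = 46 \left(- \frac{18}{-3}\right) 20 = 46 \left(\left(-18\right) \left(- \frac{1}{3}\right)\right) 20 = 46 \cdot 6 \cdot 20 = 276 \cdot 20 = 5520$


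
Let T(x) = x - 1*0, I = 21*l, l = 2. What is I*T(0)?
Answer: 0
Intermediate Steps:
I = 42 (I = 21*2 = 42)
T(x) = x (T(x) = x + 0 = x)
I*T(0) = 42*0 = 0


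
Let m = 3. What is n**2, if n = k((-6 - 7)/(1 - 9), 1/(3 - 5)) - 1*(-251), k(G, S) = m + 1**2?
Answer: 65025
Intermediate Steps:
k(G, S) = 4 (k(G, S) = 3 + 1**2 = 3 + 1 = 4)
n = 255 (n = 4 - 1*(-251) = 4 + 251 = 255)
n**2 = 255**2 = 65025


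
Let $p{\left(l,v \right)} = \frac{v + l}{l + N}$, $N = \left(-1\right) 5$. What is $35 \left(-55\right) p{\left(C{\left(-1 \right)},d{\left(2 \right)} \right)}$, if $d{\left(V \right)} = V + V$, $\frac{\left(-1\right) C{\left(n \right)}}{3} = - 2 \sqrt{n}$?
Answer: $- \frac{30800}{61} + \frac{103950 i}{61} \approx -504.92 + 1704.1 i$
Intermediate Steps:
$C{\left(n \right)} = 6 \sqrt{n}$ ($C{\left(n \right)} = - 3 \left(- 2 \sqrt{n}\right) = 6 \sqrt{n}$)
$d{\left(V \right)} = 2 V$
$N = -5$
$p{\left(l,v \right)} = \frac{l + v}{-5 + l}$ ($p{\left(l,v \right)} = \frac{v + l}{l - 5} = \frac{l + v}{-5 + l}$)
$35 \left(-55\right) p{\left(C{\left(-1 \right)},d{\left(2 \right)} \right)} = 35 \left(-55\right) \frac{6 \sqrt{-1} + 2 \cdot 2}{-5 + 6 \sqrt{-1}} = - 1925 \frac{6 i + 4}{-5 + 6 i} = - 1925 \frac{-5 - 6 i}{61} \left(4 + 6 i\right) = - 1925 \frac{\left(-5 - 6 i\right) \left(4 + 6 i\right)}{61} = - \frac{1925 \left(-5 - 6 i\right) \left(4 + 6 i\right)}{61}$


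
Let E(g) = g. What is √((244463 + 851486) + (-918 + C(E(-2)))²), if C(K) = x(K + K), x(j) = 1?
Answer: √1936838 ≈ 1391.7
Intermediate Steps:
C(K) = 1
√((244463 + 851486) + (-918 + C(E(-2)))²) = √((244463 + 851486) + (-918 + 1)²) = √(1095949 + (-917)²) = √(1095949 + 840889) = √1936838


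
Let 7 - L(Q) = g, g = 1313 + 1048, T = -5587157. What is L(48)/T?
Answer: 2354/5587157 ≈ 0.00042132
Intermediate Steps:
g = 2361
L(Q) = -2354 (L(Q) = 7 - 1*2361 = 7 - 2361 = -2354)
L(48)/T = -2354/(-5587157) = -2354*(-1/5587157) = 2354/5587157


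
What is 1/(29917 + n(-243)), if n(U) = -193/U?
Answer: 243/7270024 ≈ 3.3425e-5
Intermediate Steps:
1/(29917 + n(-243)) = 1/(29917 - 193/(-243)) = 1/(29917 - 193*(-1/243)) = 1/(29917 + 193/243) = 1/(7270024/243) = 243/7270024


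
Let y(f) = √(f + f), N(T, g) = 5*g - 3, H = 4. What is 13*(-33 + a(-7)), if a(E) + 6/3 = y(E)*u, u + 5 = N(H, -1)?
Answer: -455 - 169*I*√14 ≈ -455.0 - 632.34*I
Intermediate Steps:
N(T, g) = -3 + 5*g
y(f) = √2*√f (y(f) = √(2*f) = √2*√f)
u = -13 (u = -5 + (-3 + 5*(-1)) = -5 + (-3 - 5) = -5 - 8 = -13)
a(E) = -2 - 13*√2*√E (a(E) = -2 + (√2*√E)*(-13) = -2 - 13*√2*√E)
13*(-33 + a(-7)) = 13*(-33 + (-2 - 13*√2*√(-7))) = 13*(-33 + (-2 - 13*√2*I*√7)) = 13*(-33 + (-2 - 13*I*√14)) = 13*(-35 - 13*I*√14) = -455 - 169*I*√14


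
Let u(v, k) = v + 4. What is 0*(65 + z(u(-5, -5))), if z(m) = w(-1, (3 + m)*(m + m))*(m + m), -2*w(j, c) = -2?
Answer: 0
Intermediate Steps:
w(j, c) = 1 (w(j, c) = -½*(-2) = 1)
u(v, k) = 4 + v
z(m) = 2*m (z(m) = 1*(m + m) = 1*(2*m) = 2*m)
0*(65 + z(u(-5, -5))) = 0*(65 + 2*(4 - 5)) = 0*(65 + 2*(-1)) = 0*(65 - 2) = 0*63 = 0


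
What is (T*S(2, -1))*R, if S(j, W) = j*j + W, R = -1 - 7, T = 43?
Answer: -1032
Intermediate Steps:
R = -8
S(j, W) = W + j² (S(j, W) = j² + W = W + j²)
(T*S(2, -1))*R = (43*(-1 + 2²))*(-8) = (43*(-1 + 4))*(-8) = (43*3)*(-8) = 129*(-8) = -1032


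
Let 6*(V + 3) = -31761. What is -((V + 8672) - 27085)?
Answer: 47419/2 ≈ 23710.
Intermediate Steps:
V = -10593/2 (V = -3 + (⅙)*(-31761) = -3 - 10587/2 = -10593/2 ≈ -5296.5)
-((V + 8672) - 27085) = -((-10593/2 + 8672) - 27085) = -(6751/2 - 27085) = -1*(-47419/2) = 47419/2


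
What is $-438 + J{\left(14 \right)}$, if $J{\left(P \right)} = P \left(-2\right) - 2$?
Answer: $-468$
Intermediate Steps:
$J{\left(P \right)} = -2 - 2 P$ ($J{\left(P \right)} = - 2 P - 2 = -2 - 2 P$)
$-438 + J{\left(14 \right)} = -438 - 30 = -468$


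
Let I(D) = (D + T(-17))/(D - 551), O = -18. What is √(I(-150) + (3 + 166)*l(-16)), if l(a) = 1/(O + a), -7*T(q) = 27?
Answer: I*√132246643270/166838 ≈ 2.1797*I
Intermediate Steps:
T(q) = -27/7 (T(q) = -⅐*27 = -27/7)
I(D) = (-27/7 + D)/(-551 + D) (I(D) = (D - 27/7)/(D - 551) = (-27/7 + D)/(-551 + D))
l(a) = 1/(-18 + a)
√(I(-150) + (3 + 166)*l(-16)) = √((-27/7 - 150)/(-551 - 150) + (3 + 166)/(-18 - 16)) = √(-1077/7/(-701) + 169/(-34)) = √(-1/701*(-1077/7) + 169*(-1/34)) = √(1077/4907 - 169/34) = √(-792665/166838) = I*√132246643270/166838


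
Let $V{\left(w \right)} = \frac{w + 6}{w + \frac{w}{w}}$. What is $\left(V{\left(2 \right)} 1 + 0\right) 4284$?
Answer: $11424$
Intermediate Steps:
$V{\left(w \right)} = \frac{6 + w}{1 + w}$ ($V{\left(w \right)} = \frac{6 + w}{w + 1} = \frac{6 + w}{1 + w}$)
$\left(V{\left(2 \right)} 1 + 0\right) 4284 = \left(\frac{6 + 2}{1 + 2} \cdot 1 + 0\right) 4284 = \left(\frac{1}{3} \cdot 8 \cdot 1 + 0\right) 4284 = \left(\frac{8}{3} \cdot 1 + 0\right) 4284 = \left(\frac{8}{3} + 0\right) 4284 = \frac{8}{3} \cdot 4284 = 11424$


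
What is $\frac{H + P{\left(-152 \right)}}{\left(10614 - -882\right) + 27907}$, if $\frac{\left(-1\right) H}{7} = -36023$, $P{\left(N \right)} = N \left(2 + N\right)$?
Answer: $\frac{274961}{39403} \approx 6.9782$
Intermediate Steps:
$H = 252161$ ($H = \left(-7\right) \left(-36023\right) = 252161$)
$\frac{H + P{\left(-152 \right)}}{\left(10614 - -882\right) + 27907} = \frac{252161 - 152 \left(2 - 152\right)}{\left(10614 - -882\right) + 27907} = \frac{252161 - -22800}{\left(10614 + 882\right) + 27907} = \frac{252161 + 22800}{11496 + 27907} = \frac{274961}{39403}$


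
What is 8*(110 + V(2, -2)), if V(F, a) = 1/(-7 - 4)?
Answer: 9672/11 ≈ 879.27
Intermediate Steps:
V(F, a) = -1/11 (V(F, a) = 1/(-11) = -1/11)
8*(110 + V(2, -2)) = 8*(110 - 1/11) = 8*(1209/11) = 9672/11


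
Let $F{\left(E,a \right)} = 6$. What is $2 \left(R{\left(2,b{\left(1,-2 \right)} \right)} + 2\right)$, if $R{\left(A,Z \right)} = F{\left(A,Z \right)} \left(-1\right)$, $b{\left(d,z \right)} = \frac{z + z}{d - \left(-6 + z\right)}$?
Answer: $-8$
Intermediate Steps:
$b{\left(d,z \right)} = \frac{2 z}{6 + d - z}$
$R{\left(A,Z \right)} = -6$ ($R{\left(A,Z \right)} = 6 \left(-1\right) = -6$)
$2 \left(R{\left(2,b{\left(1,-2 \right)} \right)} + 2\right) = 2 \left(-6 + 2\right) = 2 \left(-4\right) = -8$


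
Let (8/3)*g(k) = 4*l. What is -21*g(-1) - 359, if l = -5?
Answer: -403/2 ≈ -201.50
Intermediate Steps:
g(k) = -15/2 (g(k) = 3*(4*(-5))/8 = (3/8)*(-20) = -15/2)
-21*g(-1) - 359 = -21*(-15/2) - 359 = 315/2 - 359 = -403/2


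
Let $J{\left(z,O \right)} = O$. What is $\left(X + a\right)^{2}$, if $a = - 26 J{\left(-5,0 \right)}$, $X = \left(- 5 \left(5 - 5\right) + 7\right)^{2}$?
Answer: $2401$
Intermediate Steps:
$X = 49$ ($X = \left(\left(-5\right) 0 + 7\right)^{2} = \left(0 + 7\right)^{2} = 7^{2} = 49$)
$a = 0$ ($a = \left(-26\right) 0 = 0$)
$\left(X + a\right)^{2} = \left(49 + 0\right)^{2} = 49^{2} = 2401$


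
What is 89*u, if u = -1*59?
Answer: -5251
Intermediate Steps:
u = -59
89*u = 89*(-59) = -5251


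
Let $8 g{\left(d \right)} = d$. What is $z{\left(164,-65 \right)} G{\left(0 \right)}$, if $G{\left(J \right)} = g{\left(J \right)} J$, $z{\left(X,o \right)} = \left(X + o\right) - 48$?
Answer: $0$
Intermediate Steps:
$z{\left(X,o \right)} = -48 + X + o$
$g{\left(d \right)} = \frac{d}{8}$
$G{\left(J \right)} = \frac{J^{2}}{8}$ ($G{\left(J \right)} = \frac{J}{8} J = \frac{J^{2}}{8}$)
$z{\left(164,-65 \right)} G{\left(0 \right)} = \left(-48 + 164 - 65\right) \frac{0^{2}}{8} = 51 \cdot \frac{1}{8} \cdot 0 = 51 \cdot 0 = 0$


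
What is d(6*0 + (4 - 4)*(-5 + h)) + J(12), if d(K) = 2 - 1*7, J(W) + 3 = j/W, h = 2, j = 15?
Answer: -27/4 ≈ -6.7500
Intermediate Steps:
J(W) = -3 + 15/W
d(K) = -5 (d(K) = 2 - 7 = -5)
d(6*0 + (4 - 4)*(-5 + h)) + J(12) = -5 + (-3 + 15/12) = -5 + (-3 + 15*(1/12)) = -5 + (-3 + 5/4) = -5 - 7/4 = -27/4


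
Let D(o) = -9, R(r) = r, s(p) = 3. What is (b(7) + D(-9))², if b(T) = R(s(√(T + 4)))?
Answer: 36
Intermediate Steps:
b(T) = 3
(b(7) + D(-9))² = (3 - 9)² = (-6)² = 36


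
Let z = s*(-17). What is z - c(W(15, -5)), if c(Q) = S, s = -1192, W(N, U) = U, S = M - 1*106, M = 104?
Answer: 20266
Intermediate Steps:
S = -2 (S = 104 - 1*106 = 104 - 106 = -2)
c(Q) = -2
z = 20264 (z = -1192*(-17) = 20264)
z - c(W(15, -5)) = 20264 - 1*(-2) = 20264 + 2 = 20266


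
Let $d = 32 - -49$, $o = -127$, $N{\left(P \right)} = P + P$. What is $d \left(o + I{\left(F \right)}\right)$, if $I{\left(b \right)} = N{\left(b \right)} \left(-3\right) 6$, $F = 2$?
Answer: $-16119$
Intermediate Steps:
$N{\left(P \right)} = 2 P$
$I{\left(b \right)} = - 36 b$ ($I{\left(b \right)} = 2 b \left(-3\right) 6 = - 6 b 6 = - 36 b$)
$d = 81$ ($d = 32 + 49 = 81$)
$d \left(o + I{\left(F \right)}\right) = 81 \left(-127 - 72\right) = 81 \left(-199\right) = -16119$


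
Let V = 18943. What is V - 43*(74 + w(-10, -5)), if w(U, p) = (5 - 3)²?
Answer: 15589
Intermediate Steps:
w(U, p) = 4 (w(U, p) = 2² = 4)
V - 43*(74 + w(-10, -5)) = 18943 - 43*(74 + 4) = 18943 - 43*78 = 18943 - 1*3354 = 18943 - 3354 = 15589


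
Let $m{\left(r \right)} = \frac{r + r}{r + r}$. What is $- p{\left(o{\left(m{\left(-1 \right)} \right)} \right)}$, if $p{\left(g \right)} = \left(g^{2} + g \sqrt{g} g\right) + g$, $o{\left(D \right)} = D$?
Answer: $-3$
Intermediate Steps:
$m{\left(r \right)} = 1$ ($m{\left(r \right)} = \frac{2 r}{2 r} = 2 r \frac{1}{2 r} = 1$)
$p{\left(g \right)} = g + g^{2} + g^{\frac{5}{2}}$ ($p{\left(g \right)} = \left(g^{2} + g^{\frac{3}{2}} g\right) + g = \left(g^{2} + g^{\frac{5}{2}}\right) + g = g + g^{2} + g^{\frac{5}{2}}$)
$- p{\left(o{\left(m{\left(-1 \right)} \right)} \right)} = - (1 + 1^{2} + 1^{\frac{5}{2}}) = - (1 + 1 + 1) = \left(-1\right) 3 = -3$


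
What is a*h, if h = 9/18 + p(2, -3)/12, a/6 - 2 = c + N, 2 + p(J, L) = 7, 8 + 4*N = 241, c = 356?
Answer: 18315/8 ≈ 2289.4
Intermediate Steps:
N = 233/4 (N = -2 + (1/4)*241 = -2 + 241/4 = 233/4 ≈ 58.250)
p(J, L) = 5 (p(J, L) = -2 + 7 = 5)
a = 4995/2 (a = 12 + 6*(356 + 233/4) = 12 + 6*(1657/4) = 12 + 4971/2 = 4995/2 ≈ 2497.5)
h = 11/12 (h = 9/18 + 5/12 = 9*(1/18) + 5*(1/12) = 1/2 + 5/12 = 11/12 ≈ 0.91667)
a*h = (4995/2)*(11/12) = 18315/8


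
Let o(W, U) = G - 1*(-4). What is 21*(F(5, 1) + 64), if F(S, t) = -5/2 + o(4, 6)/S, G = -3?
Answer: 12957/10 ≈ 1295.7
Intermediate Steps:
o(W, U) = 1 (o(W, U) = -3 - 1*(-4) = -3 + 4 = 1)
F(S, t) = -5/2 + 1/S
21*(F(5, 1) + 64) = 21*((-5/2 + 1/5) + 64) = 21*((-5/2 + ⅕) + 64) = 21*(-23/10 + 64) = 21*(617/10) = 12957/10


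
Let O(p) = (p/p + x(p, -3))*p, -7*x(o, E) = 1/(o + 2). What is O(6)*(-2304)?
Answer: -95040/7 ≈ -13577.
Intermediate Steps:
x(o, E) = -1/(7*(2 + o)) (x(o, E) = -1/(7*(o + 2)) = -1/(7*(2 + o)))
O(p) = p*(1 - 1/(14 + 7*p)) (O(p) = (p/p - 1/(14 + 7*p))*p = (1 - 1/(14 + 7*p))*p = p*(1 - 1/(14 + 7*p)))
O(6)*(-2304) = ((1/7)*6*(13 + 7*6)/(2 + 6))*(-2304) = ((1/7)*6*(13 + 42)/8)*(-2304) = ((1/7)*6*(1/8)*55)*(-2304) = (165/28)*(-2304) = -95040/7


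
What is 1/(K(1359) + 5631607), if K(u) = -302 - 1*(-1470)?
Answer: 1/5632775 ≈ 1.7753e-7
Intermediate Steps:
K(u) = 1168 (K(u) = -302 + 1470 = 1168)
1/(K(1359) + 5631607) = 1/(1168 + 5631607) = 1/5632775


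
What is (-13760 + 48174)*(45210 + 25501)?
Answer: 2433448354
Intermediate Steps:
(-13760 + 48174)*(45210 + 25501) = 34414*70711 = 2433448354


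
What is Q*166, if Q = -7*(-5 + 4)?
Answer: 1162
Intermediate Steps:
Q = 7 (Q = -7*(-1) = 7)
Q*166 = 7*166 = 1162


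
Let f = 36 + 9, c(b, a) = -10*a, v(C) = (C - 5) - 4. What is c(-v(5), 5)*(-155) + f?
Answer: 7795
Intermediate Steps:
v(C) = -9 + C (v(C) = (-5 + C) - 4 = -9 + C)
f = 45
c(-v(5), 5)*(-155) + f = -10*5*(-155) + 45 = -50*(-155) + 45 = 7750 + 45 = 7795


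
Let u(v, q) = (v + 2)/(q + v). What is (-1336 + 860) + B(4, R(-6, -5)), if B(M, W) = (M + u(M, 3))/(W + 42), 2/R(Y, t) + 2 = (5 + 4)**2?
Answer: -5529777/11620 ≈ -475.88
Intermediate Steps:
u(v, q) = (2 + v)/(q + v)
R(Y, t) = 2/79 (R(Y, t) = 2/(-2 + (5 + 4)**2) = 2/(-2 + 9**2) = 2/(-2 + 81) = 2/79)
B(M, W) = (M + (2 + M)/(3 + M))/(42 + W) (B(M, W) = (M + (2 + M)/(3 + M))/(W + 42) = (M + (2 + M)/(3 + M))/(42 + W))
(-1336 + 860) + B(4, R(-6, -5)) = (-1336 + 860) + (2 + 4 + 4*(3 + 4))/((3 + 4)*(42 + 2/79)) = -476 + (2 + 4 + 4*7)/(7*(3320/79)) = -476 + (1/7)*(79/3320)*(2 + 4 + 28) = -476 + (1/7)*(79/3320)*34 = -476 + 1343/11620 = -5529777/11620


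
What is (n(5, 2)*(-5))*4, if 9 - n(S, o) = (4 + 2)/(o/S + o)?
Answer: -130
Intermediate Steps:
n(S, o) = 9 - 6/(o + o/S) (n(S, o) = 9 - (4 + 2)/(o/S + o) = 9 - 6/(o + o/S))
(n(5, 2)*(-5))*4 = ((3*(-2*5 + 3*2 + 3*5*2)/(2*(1 + 5)))*(-5))*4 = ((3*(1/2)*(-10 + 6 + 30)/6)*(-5))*4 = ((3*(1/2)*(1/6)*26)*(-5))*4 = ((13/2)*(-5))*4 = -65/2*4 = -130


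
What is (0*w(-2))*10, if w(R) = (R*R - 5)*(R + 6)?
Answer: 0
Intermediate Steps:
w(R) = (-5 + R²)*(6 + R) (w(R) = (R² - 5)*(6 + R) = (-5 + R²)*(6 + R))
(0*w(-2))*10 = (0*(-30 + (-2)³ - 5*(-2) + 6*(-2)²))*10 = (0*(-30 - 8 + 10 + 6*4))*10 = (0*(-30 - 8 + 10 + 24))*10 = (0*(-4))*10 = 0*10 = 0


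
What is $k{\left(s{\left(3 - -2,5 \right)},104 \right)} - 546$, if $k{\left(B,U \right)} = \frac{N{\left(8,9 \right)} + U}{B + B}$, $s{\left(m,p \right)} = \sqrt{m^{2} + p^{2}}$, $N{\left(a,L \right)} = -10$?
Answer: $-546 + \frac{47 \sqrt{2}}{10} \approx -539.35$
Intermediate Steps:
$k{\left(B,U \right)} = \frac{-10 + U}{2 B}$ ($k{\left(B,U \right)} = \frac{-10 + U}{B + B} = \frac{-10 + U}{2 B}$)
$k{\left(s{\left(3 - -2,5 \right)},104 \right)} - 546 = \frac{-10 + 104}{2 \sqrt{\left(3 - -2\right)^{2} + 5^{2}}} - 546 = \frac{1}{2} \frac{1}{\sqrt{\left(3 + 2\right)^{2} + 25}} \cdot 94 - 546 = \frac{1}{2} \frac{1}{\sqrt{5^{2} + 25}} \cdot 94 - 546 = \frac{1}{2} \frac{1}{\sqrt{25 + 25}} \cdot 94 - 546 = \frac{1}{2} \frac{1}{\sqrt{50}} \cdot 94 - 546 = \frac{1}{2} \frac{1}{5 \sqrt{2}} \cdot 94 - 546 = \frac{1}{2} \frac{\sqrt{2}}{10} \cdot 94 - 546 = \frac{47 \sqrt{2}}{10} - 546 = -546 + \frac{47 \sqrt{2}}{10}$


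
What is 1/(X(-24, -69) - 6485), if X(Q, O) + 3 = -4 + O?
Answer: -1/6561 ≈ -0.00015242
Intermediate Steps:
X(Q, O) = -7 + O (X(Q, O) = -3 + (-4 + O) = -7 + O)
1/(X(-24, -69) - 6485) = 1/((-7 - 69) - 6485) = 1/(-76 - 6485) = 1/(-6561) = -1/6561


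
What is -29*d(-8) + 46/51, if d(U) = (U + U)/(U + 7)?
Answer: -23618/51 ≈ -463.10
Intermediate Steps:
d(U) = 2*U/(7 + U) (d(U) = (2*U)/(7 + U) = 2*U/(7 + U))
-29*d(-8) + 46/51 = -58*(-8)/(7 - 8) + 46/51 = -58*(-8)/(-1) + 46*(1/51) = -58*(-8)*(-1) + 46/51 = -29*16 + 46/51 = -464 + 46/51 = -23618/51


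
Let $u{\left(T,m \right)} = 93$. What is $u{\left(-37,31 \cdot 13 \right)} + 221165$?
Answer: $221258$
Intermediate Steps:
$u{\left(-37,31 \cdot 13 \right)} + 221165 = 93 + 221165 = 221258$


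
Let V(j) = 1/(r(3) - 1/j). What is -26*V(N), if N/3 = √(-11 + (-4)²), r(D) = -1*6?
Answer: 7020/1619 - 78*√5/1619 ≈ 4.2283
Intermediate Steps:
r(D) = -6
N = 3*√5 (N = 3*√(-11 + (-4)²) = 3*√(-11 + 16) = 3*√5 ≈ 6.7082)
V(j) = 1/(-6 - 1/j)
-26*V(N) = -26*3*√5/(-1 - 18*√5) = -78*√5/(-1 - 18*√5)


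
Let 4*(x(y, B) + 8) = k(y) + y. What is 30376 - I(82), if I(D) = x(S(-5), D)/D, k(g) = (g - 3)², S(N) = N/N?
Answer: 9963355/328 ≈ 30376.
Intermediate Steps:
S(N) = 1
k(g) = (-3 + g)²
x(y, B) = -8 + y/4 + (-3 + y)²/4 (x(y, B) = -8 + ((-3 + y)² + y)/4 = -8 + (y + (-3 + y)²)/4 = -8 + (y/4 + (-3 + y)²/4) = -8 + y/4 + (-3 + y)²/4)
I(D) = -27/(4*D) (I(D) = (-8 + (¼)*1 + (-3 + 1)²/4)/D = (-8 + ¼ + (¼)*(-2)²)/D = (-8 + ¼ + (¼)*4)/D = (-8 + ¼ + 1)/D = -27/(4*D))
30376 - I(82) = 30376 - (-27)/(4*82) = 30376 - 1*(-27/328) = 30376 + 27/328 = 9963355/328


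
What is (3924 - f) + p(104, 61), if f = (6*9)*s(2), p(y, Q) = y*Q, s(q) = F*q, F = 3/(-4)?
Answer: 10349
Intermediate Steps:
F = -¾ (F = 3*(-¼) = -¾ ≈ -0.75000)
s(q) = -3*q/4
p(y, Q) = Q*y
f = -81 (f = (6*9)*(-¾*2) = 54*(-3/2) = -81)
(3924 - f) + p(104, 61) = (3924 - 1*(-81)) + 61*104 = (3924 + 81) + 6344 = 4005 + 6344 = 10349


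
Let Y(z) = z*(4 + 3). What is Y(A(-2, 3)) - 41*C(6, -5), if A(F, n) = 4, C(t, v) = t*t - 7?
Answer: -1161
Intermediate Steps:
C(t, v) = -7 + t² (C(t, v) = t² - 7 = -7 + t²)
Y(z) = 7*z (Y(z) = z*7 = 7*z)
Y(A(-2, 3)) - 41*C(6, -5) = 7*4 - 41*(-7 + 6²) = 28 - 41*(-7 + 36) = 28 - 41*29 = 28 - 1189 = -1161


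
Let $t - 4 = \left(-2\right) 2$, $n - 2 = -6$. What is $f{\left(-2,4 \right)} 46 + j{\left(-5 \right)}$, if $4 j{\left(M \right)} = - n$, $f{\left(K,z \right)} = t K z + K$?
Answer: $-91$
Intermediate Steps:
$n = -4$ ($n = 2 - 6 = -4$)
$t = 0$ ($t = 4 - 4 = 0$)
$f{\left(K,z \right)} = K$ ($f{\left(K,z \right)} = 0 K z + K = 0 z + K = 0 + K = K$)
$j{\left(M \right)} = 1$ ($j{\left(M \right)} = \frac{\left(-1\right) \left(-4\right)}{4} = \frac{1}{4} \cdot 4 = 1$)
$f{\left(-2,4 \right)} 46 + j{\left(-5 \right)} = \left(-2\right) 46 + 1 = -92 + 1 = -91$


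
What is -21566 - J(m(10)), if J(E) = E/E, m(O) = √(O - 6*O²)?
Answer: -21567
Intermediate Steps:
J(E) = 1
-21566 - J(m(10)) = -21566 - 1*1 = -21566 - 1 = -21567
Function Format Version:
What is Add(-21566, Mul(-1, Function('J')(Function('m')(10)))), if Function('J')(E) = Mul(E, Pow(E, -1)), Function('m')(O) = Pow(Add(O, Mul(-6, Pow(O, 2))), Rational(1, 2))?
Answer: -21567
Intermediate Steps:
Function('J')(E) = 1
Add(-21566, Mul(-1, Function('J')(Function('m')(10)))) = Add(-21566, Mul(-1, 1)) = Add(-21566, -1) = -21567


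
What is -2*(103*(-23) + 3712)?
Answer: -2686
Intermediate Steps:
-2*(103*(-23) + 3712) = -2*(-2369 + 3712) = -2*1343 = -2686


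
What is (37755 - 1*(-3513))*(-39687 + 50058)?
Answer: 427990428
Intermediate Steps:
(37755 - 1*(-3513))*(-39687 + 50058) = (37755 + 3513)*10371 = 41268*10371 = 427990428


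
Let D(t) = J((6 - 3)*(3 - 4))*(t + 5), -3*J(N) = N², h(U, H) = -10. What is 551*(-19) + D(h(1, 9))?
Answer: -10454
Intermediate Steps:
J(N) = -N²/3
D(t) = -15 - 3*t (D(t) = (-(3 - 4)²*(6 - 3)²/3)*(t + 5) = (-(3*(-1))²/3)*(5 + t) = (-⅓*(-3)²)*(5 + t) = (-⅓*9)*(5 + t) = -3*(5 + t) = -15 - 3*t)
551*(-19) + D(h(1, 9)) = 551*(-19) + (-15 - 3*(-10)) = -10469 + (-15 + 30) = -10469 + 15 = -10454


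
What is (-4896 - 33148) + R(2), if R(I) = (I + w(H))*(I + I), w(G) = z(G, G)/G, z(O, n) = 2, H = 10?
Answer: -190176/5 ≈ -38035.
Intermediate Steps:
w(G) = 2/G
R(I) = 2*I*(⅕ + I) (R(I) = (I + 2/10)*(I + I) = (I + 2*(⅒))*(2*I) = (I + ⅕)*(2*I) = (⅕ + I)*(2*I) = 2*I*(⅕ + I))
(-4896 - 33148) + R(2) = (-4896 - 33148) + (⅖)*2*(1 + 5*2) = -38044 + (⅖)*2*(1 + 10) = -38044 + (⅖)*2*11 = -38044 + 44/5 = -190176/5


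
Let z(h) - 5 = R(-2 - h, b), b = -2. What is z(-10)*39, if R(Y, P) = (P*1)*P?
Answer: 351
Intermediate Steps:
R(Y, P) = P**2 (R(Y, P) = P*P = P**2)
z(h) = 9 (z(h) = 5 + (-2)**2 = 5 + 4 = 9)
z(-10)*39 = 9*39 = 351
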